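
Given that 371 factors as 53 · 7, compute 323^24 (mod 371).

36

Mod 53: 323 ≡ 5; 5^24 ≡ 36 (mod 53).
Mod 7: 323 ≡ 1; since 6 | 24, by Fermat 1^24 ≡ 1 (mod 7).
Combine by CRT: x ≡ 36 (mod 53), x ≡ 1 (mod 7) ⇒ x ≡ 36 (mod 371).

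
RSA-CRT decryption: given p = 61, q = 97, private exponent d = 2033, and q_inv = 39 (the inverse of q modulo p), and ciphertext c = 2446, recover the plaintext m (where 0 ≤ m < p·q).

d_p = d mod (p−1) = 2033 mod 60 = 53; d_q = d mod (q−1) = 17.
m₁ = c^(d_p) mod p: c ≡ 6 (mod 61), and 6^53 mod 61 = 35.
m₂ = c^(d_q) mod q: c ≡ 21 (mod 97), and 21^17 mod 97 = 41.
h = q_inv·(m₁ − m₂) mod p = 39·(35 − 41) mod 61 = 10.
m = m₂ + h·q = 41 + 10·97 = 1011.

1011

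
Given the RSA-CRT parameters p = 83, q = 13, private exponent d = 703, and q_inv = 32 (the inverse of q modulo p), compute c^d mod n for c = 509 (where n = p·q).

d_p = d mod (p−1) = 703 mod 82 = 47; d_q = d mod (q−1) = 7.
m₁ = c^(d_p) mod p: c ≡ 11 (mod 83), and 11^47 mod 83 = 9.
m₂ = c^(d_q) mod q: c ≡ 2 (mod 13), and 2^7 mod 13 = 11.
h = q_inv·(m₁ − m₂) mod p = 32·(9 − 11) mod 83 = 19.
m = m₂ + h·q = 11 + 19·13 = 258.

258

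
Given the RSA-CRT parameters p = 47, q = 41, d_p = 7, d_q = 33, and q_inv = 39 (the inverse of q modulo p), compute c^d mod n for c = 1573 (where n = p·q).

1101

m₁ = c^(d_p) mod p: c ≡ 22 (mod 47), and 22^7 mod 47 = 20.
m₂ = c^(d_q) mod q: c ≡ 15 (mod 41), and 15^33 mod 41 = 35.
h = q_inv·(m₁ − m₂) mod p = 39·(20 − 35) mod 47 = 26.
m = m₂ + h·q = 35 + 26·41 = 1101.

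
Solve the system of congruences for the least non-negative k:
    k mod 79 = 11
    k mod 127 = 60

6410

From k ≡ 11 (mod 79) write k = 11 + 79t. Substituting into k ≡ 60 (mod 127) gives 79t ≡ 49 (mod 127), and since 79⁻¹ ≡ 82 (mod 127), t ≡ 81. Hence k ≡ 11 + 79·81 = 6410 (mod 10033).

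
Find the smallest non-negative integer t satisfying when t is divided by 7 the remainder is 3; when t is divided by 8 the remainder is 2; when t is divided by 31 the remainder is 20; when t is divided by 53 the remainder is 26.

84402

The moduli are pairwise coprime; N = 7·8·31·53 = 92008.
N/7 = 13144; 13144 ≡ 5 (mod 7); 5·3 ≡ 1, so inverse 3.
N/8 = 11501; 11501 ≡ 5 (mod 8); 5·5 ≡ 1, so inverse 5.
N/31 = 2968; 2968 ≡ 23 (mod 31); 23·27 ≡ 1, so inverse 27.
N/53 = 1736; 1736 ≡ 40 (mod 53); 40·4 ≡ 1, so inverse 4.
t ≡ 3·13144·3 + 2·11501·5 + 20·2968·27 + 26·1736·4 = 2016570.
2016570 mod 92008 = 84402.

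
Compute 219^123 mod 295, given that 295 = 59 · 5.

Mod 59: 219 ≡ 42; by Fermat, exponent reduces to 123 mod 58 = 7; 42^7 ≡ 14 (mod 59).
Mod 5: 219 ≡ 4; by Fermat, exponent reduces to 123 mod 4 = 3; 4^3 ≡ 4 (mod 5).
Combine by CRT: x ≡ 14 (mod 59), x ≡ 4 (mod 5) ⇒ x ≡ 14 (mod 295).

14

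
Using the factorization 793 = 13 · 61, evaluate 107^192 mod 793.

729

Mod 13: 107 ≡ 3; since 12 | 192, by Fermat 3^192 ≡ 1 (mod 13).
Mod 61: 107 ≡ 46; by Fermat, exponent reduces to 192 mod 60 = 12; 46^12 ≡ 58 (mod 61).
Combine by CRT: x ≡ 1 (mod 13), x ≡ 58 (mod 61) ⇒ x ≡ 729 (mod 793).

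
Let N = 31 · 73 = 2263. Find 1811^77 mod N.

Mod 31: 1811 ≡ 13; by Fermat, exponent reduces to 77 mod 30 = 17; 13^17 ≡ 17 (mod 31).
Mod 73: 1811 ≡ 59; by Fermat, exponent reduces to 77 mod 72 = 5; 59^5 ≡ 40 (mod 73).
Combine by CRT: x ≡ 17 (mod 31), x ≡ 40 (mod 73) ⇒ x ≡ 916 (mod 2263).

916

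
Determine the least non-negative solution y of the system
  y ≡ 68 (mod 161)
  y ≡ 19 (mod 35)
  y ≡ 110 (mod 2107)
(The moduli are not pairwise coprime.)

Combine the congruences pairwise.
gcd(161, 35) = 7 and 7 | (19 − 68), so the pair is consistent; merging gives y ≡ 229 (mod 805), where 805 = lcm(161, 35).
gcd(805, 2107) = 7 and 7 | (110 − 229), so the pair is consistent; merging gives y ≡ 236094 (mod 242305), where 242305 = lcm(805, 2107).
The solution is unique modulo lcm(161, 35, 2107) = 242305.

236094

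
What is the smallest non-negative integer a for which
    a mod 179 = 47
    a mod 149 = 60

Combine the congruences pairwise.
From a ≡ 47 (mod 179) write a = 47 + 179t. Substituting into a ≡ 60 (mod 149) gives 179t ≡ 13 (mod 149), and since 30⁻¹ ≡ 5 (mod 149), t ≡ 65. Hence a ≡ 47 + 179·65 = 11682 (mod 26671).

11682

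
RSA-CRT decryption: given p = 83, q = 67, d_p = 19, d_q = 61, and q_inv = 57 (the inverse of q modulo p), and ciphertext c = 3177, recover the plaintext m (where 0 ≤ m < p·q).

m₁ = c^(d_p) mod p: c ≡ 23 (mod 83), and 23^19 mod 83 = 12.
m₂ = c^(d_q) mod q: c ≡ 28 (mod 67), and 28^61 mod 67 = 61.
h = q_inv·(m₁ − m₂) mod p = 57·(12 − 61) mod 83 = 29.
m = m₂ + h·q = 61 + 29·67 = 2004.

2004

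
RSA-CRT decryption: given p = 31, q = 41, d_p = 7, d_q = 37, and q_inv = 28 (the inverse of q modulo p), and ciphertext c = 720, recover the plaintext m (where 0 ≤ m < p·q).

865

m₁ = c^(d_p) mod p: c ≡ 7 (mod 31), and 7^7 mod 31 = 28.
m₂ = c^(d_q) mod q: c ≡ 23 (mod 41), and 23^37 mod 41 = 4.
h = q_inv·(m₁ − m₂) mod p = 28·(28 − 4) mod 31 = 21.
m = m₂ + h·q = 4 + 21·41 = 865.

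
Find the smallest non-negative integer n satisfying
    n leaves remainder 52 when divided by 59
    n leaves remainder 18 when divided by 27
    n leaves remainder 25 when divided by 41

The moduli are pairwise coprime; M = 59·27·41 = 65313.
M/59 = 1107; 1107 ≡ 45 (mod 59); 45·21 ≡ 1, so inverse 21.
M/27 = 2419; 2419 ≡ 16 (mod 27); 16·22 ≡ 1, so inverse 22.
M/41 = 1593; 1593 ≡ 35 (mod 41); 35·34 ≡ 1, so inverse 34.
n ≡ 52·1107·21 + 18·2419·22 + 25·1593·34 = 3520818.
3520818 mod 65313 = 59229.

59229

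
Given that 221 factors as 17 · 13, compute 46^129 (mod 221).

Mod 17: 46 ≡ 12; by Fermat, exponent reduces to 129 mod 16 = 1; 12^1 ≡ 12 (mod 17).
Mod 13: 46 ≡ 7; by Fermat, exponent reduces to 129 mod 12 = 9; 7^9 ≡ 8 (mod 13).
Combine by CRT: x ≡ 12 (mod 17), x ≡ 8 (mod 13) ⇒ x ≡ 216 (mod 221).

216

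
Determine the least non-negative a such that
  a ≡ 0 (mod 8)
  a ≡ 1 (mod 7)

8

From a ≡ 0 (mod 8) write a = 0 + 8t. Substituting into a ≡ 1 (mod 7) gives 8t ≡ 1 (mod 7), and since 1⁻¹ ≡ 1 (mod 7), t ≡ 1. Hence a ≡ 0 + 8·1 = 8 (mod 56).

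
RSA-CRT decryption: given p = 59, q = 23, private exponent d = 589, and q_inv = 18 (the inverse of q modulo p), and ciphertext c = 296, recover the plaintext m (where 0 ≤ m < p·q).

d_p = d mod (p−1) = 589 mod 58 = 9; d_q = d mod (q−1) = 17.
m₁ = c^(d_p) mod p: c ≡ 1 (mod 59), and 1^9 mod 59 = 1.
m₂ = c^(d_q) mod q: c ≡ 20 (mod 23), and 20^17 mod 23 = 7.
h = q_inv·(m₁ − m₂) mod p = 18·(1 − 7) mod 59 = 10.
m = m₂ + h·q = 7 + 10·23 = 237.

237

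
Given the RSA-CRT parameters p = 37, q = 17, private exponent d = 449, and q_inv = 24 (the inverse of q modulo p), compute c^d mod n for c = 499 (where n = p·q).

d_p = d mod (p−1) = 449 mod 36 = 17; d_q = d mod (q−1) = 1.
m₁ = c^(d_p) mod p: c ≡ 18 (mod 37), and 18^17 mod 37 = 2.
m₂ = c^(d_q) mod q: c ≡ 6 (mod 17), and 6^1 mod 17 = 6.
h = q_inv·(m₁ − m₂) mod p = 24·(2 − 6) mod 37 = 15.
m = m₂ + h·q = 6 + 15·17 = 261.

261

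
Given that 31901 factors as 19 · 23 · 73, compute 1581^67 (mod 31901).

Mod 19: 1581 ≡ 4; by Fermat, exponent reduces to 67 mod 18 = 13; 4^13 ≡ 9 (mod 19).
Mod 23: 1581 ≡ 17; by Fermat, exponent reduces to 67 mod 22 = 1; 17^1 ≡ 17 (mod 23).
Mod 73: 1581 ≡ 48; 48^67 ≡ 54 (mod 73).
Combine by CRT: x ≡ 9 (mod 19), x ≡ 17 (mod 23), x ≡ 54 (mod 73) ⇒ x ≡ 27502 (mod 31901).

27502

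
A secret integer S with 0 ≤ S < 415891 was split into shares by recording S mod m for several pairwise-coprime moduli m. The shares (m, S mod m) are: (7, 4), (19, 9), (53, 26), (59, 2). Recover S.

37762

Combine the congruences pairwise.
From S ≡ 4 (mod 7) write S = 4 + 7t. Substituting into S ≡ 9 (mod 19) gives 7t ≡ 5 (mod 19), and since 7⁻¹ ≡ 11 (mod 19), t ≡ 17. Hence S ≡ 4 + 7·17 = 123 (mod 133).
From S ≡ 123 (mod 133) write S = 123 + 133t. Substituting into S ≡ 26 (mod 53) gives 133t ≡ 9 (mod 53), and since 27⁻¹ ≡ 2 (mod 53), t ≡ 18. Hence S ≡ 123 + 133·18 = 2517 (mod 7049).
From S ≡ 2517 (mod 7049) write S = 2517 + 7049t. Substituting into S ≡ 2 (mod 59) gives 7049t ≡ 22 (mod 59), and since 28⁻¹ ≡ 19 (mod 59), t ≡ 5. Hence S ≡ 2517 + 7049·5 = 37762 (mod 415891).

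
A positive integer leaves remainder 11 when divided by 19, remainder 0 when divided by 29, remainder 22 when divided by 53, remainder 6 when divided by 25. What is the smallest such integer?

From t ≡ 11 (mod 19) write t = 11 + 19s. Substituting into t ≡ 0 (mod 29) gives 19s ≡ 18 (mod 29), and since 19⁻¹ ≡ 26 (mod 29), s ≡ 4. Hence t ≡ 11 + 19·4 = 87 (mod 551).
From t ≡ 87 (mod 551) write t = 87 + 551s. Substituting into t ≡ 22 (mod 53) gives 551s ≡ 41 (mod 53), and since 21⁻¹ ≡ 48 (mod 53), s ≡ 7. Hence t ≡ 87 + 551·7 = 3944 (mod 29203).
From t ≡ 3944 (mod 29203) write t = 3944 + 29203s. Substituting into t ≡ 6 (mod 25) gives 29203s ≡ 12 (mod 25), and since 3⁻¹ ≡ 17 (mod 25), s ≡ 4. Hence t ≡ 3944 + 29203·4 = 120756 (mod 730075).

120756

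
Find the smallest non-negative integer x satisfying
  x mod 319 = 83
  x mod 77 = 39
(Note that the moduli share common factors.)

1040

Combine the congruences pairwise.
gcd(319, 77) = 11 and 11 | (39 − 83), so the pair is consistent; merging gives x ≡ 1040 (mod 2233), where 2233 = lcm(319, 77).
The solution is unique modulo lcm(319, 77) = 2233.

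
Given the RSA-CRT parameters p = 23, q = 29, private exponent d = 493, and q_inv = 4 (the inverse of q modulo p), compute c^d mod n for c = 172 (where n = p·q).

617

d_p = d mod (p−1) = 493 mod 22 = 9; d_q = d mod (q−1) = 17.
m₁ = c^(d_p) mod p: c ≡ 11 (mod 23), and 11^9 mod 23 = 19.
m₂ = c^(d_q) mod q: c ≡ 27 (mod 29), and 27^17 mod 29 = 8.
h = q_inv·(m₁ − m₂) mod p = 4·(19 − 8) mod 23 = 21.
m = m₂ + h·q = 8 + 21·29 = 617.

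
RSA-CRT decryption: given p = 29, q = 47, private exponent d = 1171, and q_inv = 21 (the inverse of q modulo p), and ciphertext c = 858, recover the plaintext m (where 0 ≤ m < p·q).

157

d_p = d mod (p−1) = 1171 mod 28 = 23; d_q = d mod (q−1) = 21.
m₁ = c^(d_p) mod p: c ≡ 17 (mod 29), and 17^23 mod 29 = 12.
m₂ = c^(d_q) mod q: c ≡ 12 (mod 47), and 12^21 mod 47 = 16.
h = q_inv·(m₁ − m₂) mod p = 21·(12 − 16) mod 29 = 3.
m = m₂ + h·q = 16 + 3·47 = 157.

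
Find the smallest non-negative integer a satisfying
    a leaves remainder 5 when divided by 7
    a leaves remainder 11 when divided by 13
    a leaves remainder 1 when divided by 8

89

The moduli are pairwise coprime; N = 7·13·8 = 728.
N/7 = 104; 104 ≡ 6 (mod 7); 6·6 ≡ 1, so inverse 6.
N/13 = 56; 56 ≡ 4 (mod 13); 4·10 ≡ 1, so inverse 10.
N/8 = 91; 91 ≡ 3 (mod 8); 3·3 ≡ 1, so inverse 3.
a ≡ 5·104·6 + 11·56·10 + 1·91·3 = 9553.
9553 mod 728 = 89.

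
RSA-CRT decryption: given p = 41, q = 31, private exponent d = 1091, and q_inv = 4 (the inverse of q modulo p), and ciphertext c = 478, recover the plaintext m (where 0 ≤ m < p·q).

d_p = d mod (p−1) = 1091 mod 40 = 11; d_q = d mod (q−1) = 11.
m₁ = c^(d_p) mod p: c ≡ 27 (mod 41), and 27^11 mod 41 = 3.
m₂ = c^(d_q) mod q: c ≡ 13 (mod 31), and 13^11 mod 31 = 3.
h = q_inv·(m₁ − m₂) mod p = 4·(3 − 3) mod 41 = 0.
m = m₂ + h·q = 3 + 0·31 = 3.

3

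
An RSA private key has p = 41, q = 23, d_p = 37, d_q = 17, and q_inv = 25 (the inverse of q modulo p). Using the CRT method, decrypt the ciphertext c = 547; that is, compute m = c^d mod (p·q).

560

m₁ = c^(d_p) mod p: c ≡ 14 (mod 41), and 14^37 mod 41 = 27.
m₂ = c^(d_q) mod q: c ≡ 18 (mod 23), and 18^17 mod 23 = 8.
h = q_inv·(m₁ − m₂) mod p = 25·(27 − 8) mod 41 = 24.
m = m₂ + h·q = 8 + 24·23 = 560.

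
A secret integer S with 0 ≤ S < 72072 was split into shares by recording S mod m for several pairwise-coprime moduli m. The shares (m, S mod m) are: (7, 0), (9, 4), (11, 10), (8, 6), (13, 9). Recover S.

The moduli are pairwise coprime; N = 7·9·11·8·13 = 72072.
N/7 = 10296; 10296 ≡ 6 (mod 7); 6·6 ≡ 1, so inverse 6.
N/9 = 8008; 8008 ≡ 7 (mod 9); 7·4 ≡ 1, so inverse 4.
N/11 = 6552; 6552 ≡ 7 (mod 11); 7·8 ≡ 1, so inverse 8.
N/8 = 9009; 9009 ≡ 1 (mod 8), inverse 1.
N/13 = 5544; 5544 ≡ 6 (mod 13); 6·11 ≡ 1, so inverse 11.
S ≡ 0·10296·6 + 4·8008·4 + 10·6552·8 + 6·9009·1 + 9·5544·11 = 1255198.
1255198 mod 72072 = 29974.

29974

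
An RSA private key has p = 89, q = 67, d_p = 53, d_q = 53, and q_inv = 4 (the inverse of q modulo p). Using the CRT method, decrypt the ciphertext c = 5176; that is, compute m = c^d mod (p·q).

1061

m₁ = c^(d_p) mod p: c ≡ 14 (mod 89), and 14^53 mod 89 = 82.
m₂ = c^(d_q) mod q: c ≡ 17 (mod 67), and 17^53 mod 67 = 56.
h = q_inv·(m₁ − m₂) mod p = 4·(82 − 56) mod 89 = 15.
m = m₂ + h·q = 56 + 15·67 = 1061.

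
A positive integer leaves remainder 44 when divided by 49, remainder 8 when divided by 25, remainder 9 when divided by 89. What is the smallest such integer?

70408

From x ≡ 44 (mod 49) write x = 44 + 49t. Substituting into x ≡ 8 (mod 25) gives 49t ≡ 14 (mod 25), and since 24⁻¹ ≡ 24 (mod 25), t ≡ 11. Hence x ≡ 44 + 49·11 = 583 (mod 1225).
From x ≡ 583 (mod 1225) write x = 583 + 1225t. Substituting into x ≡ 9 (mod 89) gives 1225t ≡ 49 (mod 89), and since 68⁻¹ ≡ 72 (mod 89), t ≡ 57. Hence x ≡ 583 + 1225·57 = 70408 (mod 109025).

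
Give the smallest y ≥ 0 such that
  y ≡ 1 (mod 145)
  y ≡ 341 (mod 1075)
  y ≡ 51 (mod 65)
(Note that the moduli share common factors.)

378741

Combine the congruences pairwise.
gcd(145, 1075) = 5 and 5 | (341 − 1), so the pair is consistent; merging gives y ≡ 4641 (mod 31175), where 31175 = lcm(145, 1075).
gcd(31175, 65) = 5 and 5 | (51 − 4641), so the pair is consistent; merging gives y ≡ 378741 (mod 405275), where 405275 = lcm(31175, 65).
The solution is unique modulo lcm(145, 1075, 65) = 405275.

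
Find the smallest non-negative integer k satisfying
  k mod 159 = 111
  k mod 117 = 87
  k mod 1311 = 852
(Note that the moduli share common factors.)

gcd(159, 117) = 3 and 3 | (87 − 111), so the pair is consistent; merging gives k ≡ 906 (mod 6201), where 6201 = lcm(159, 117).
gcd(6201, 1311) = 3 and 3 | (852 − 906), so the pair is consistent; merging gives k ≡ 323358 (mod 2709837), where 2709837 = lcm(6201, 1311).
The solution is unique modulo lcm(159, 117, 1311) = 2709837.

323358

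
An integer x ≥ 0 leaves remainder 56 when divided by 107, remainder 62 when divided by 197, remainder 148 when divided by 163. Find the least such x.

The moduli are pairwise coprime; N = 107·197·163 = 3435877.
N/107 = 32111; 32111 ≡ 11 (mod 107); 11·39 ≡ 1, so inverse 39.
N/197 = 17441; 17441 ≡ 105 (mod 197); 105·182 ≡ 1, so inverse 182.
N/163 = 21079; 21079 ≡ 52 (mod 163); 52·116 ≡ 1, so inverse 116.
x ≡ 56·32111·39 + 62·17441·182 + 148·21079·116 = 628818940.
628818940 mod 3435877 = 53449.

53449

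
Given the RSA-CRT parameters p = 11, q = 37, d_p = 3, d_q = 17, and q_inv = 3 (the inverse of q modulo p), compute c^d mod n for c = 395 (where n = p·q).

m₁ = c^(d_p) mod p: c ≡ 10 (mod 11), and 10^3 mod 11 = 10.
m₂ = c^(d_q) mod q: c ≡ 25 (mod 37), and 25^17 mod 37 = 3.
h = q_inv·(m₁ − m₂) mod p = 3·(10 − 3) mod 11 = 10.
m = m₂ + h·q = 3 + 10·37 = 373.

373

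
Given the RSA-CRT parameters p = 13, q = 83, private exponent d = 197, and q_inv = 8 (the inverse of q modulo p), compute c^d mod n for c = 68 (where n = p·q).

425

d_p = d mod (p−1) = 197 mod 12 = 5; d_q = d mod (q−1) = 33.
m₁ = c^(d_p) mod p: c ≡ 3 (mod 13), and 3^5 mod 13 = 9.
m₂ = c^(d_q) mod q: c ≡ 68 (mod 83), and 68^33 mod 83 = 10.
h = q_inv·(m₁ − m₂) mod p = 8·(9 − 10) mod 13 = 5.
m = m₂ + h·q = 10 + 5·83 = 425.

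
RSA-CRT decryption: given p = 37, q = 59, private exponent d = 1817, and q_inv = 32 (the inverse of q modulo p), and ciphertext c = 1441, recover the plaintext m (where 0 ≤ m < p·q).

d_p = d mod (p−1) = 1817 mod 36 = 17; d_q = d mod (q−1) = 19.
m₁ = c^(d_p) mod p: c ≡ 35 (mod 37), and 35^17 mod 37 = 19.
m₂ = c^(d_q) mod q: c ≡ 25 (mod 59), and 25^19 mod 59 = 48.
h = q_inv·(m₁ − m₂) mod p = 32·(19 − 48) mod 37 = 34.
m = m₂ + h·q = 48 + 34·59 = 2054.

2054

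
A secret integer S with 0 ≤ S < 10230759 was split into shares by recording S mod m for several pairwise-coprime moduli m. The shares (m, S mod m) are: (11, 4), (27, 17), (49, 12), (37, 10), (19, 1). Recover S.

The moduli are pairwise coprime; N = 11·27·49·37·19 = 10230759.
N/11 = 930069; 930069 ≡ 8 (mod 11); 8·7 ≡ 1, so inverse 7.
N/27 = 378917; 378917 ≡ 26 (mod 27); 26·26 ≡ 1, so inverse 26.
N/49 = 208791; 208791 ≡ 2 (mod 49); 2·25 ≡ 1, so inverse 25.
N/37 = 276507; 276507 ≡ 6 (mod 37); 6·31 ≡ 1, so inverse 31.
N/19 = 538461; 538461 ≡ 1 (mod 19), inverse 1.
S ≡ 4·930069·7 + 17·378917·26 + 12·208791·25 + 10·276507·31 + 1·538461·1 = 342416177.
342416177 mod 10230759 = 4801130.

4801130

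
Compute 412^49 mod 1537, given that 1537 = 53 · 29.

Mod 53: 412 ≡ 41; 41^49 ≡ 48 (mod 53).
Mod 29: 412 ≡ 6; by Fermat, exponent reduces to 49 mod 28 = 21; 6^21 ≡ 28 (mod 29).
Combine by CRT: x ≡ 48 (mod 53), x ≡ 28 (mod 29) ⇒ x ≡ 260 (mod 1537).

260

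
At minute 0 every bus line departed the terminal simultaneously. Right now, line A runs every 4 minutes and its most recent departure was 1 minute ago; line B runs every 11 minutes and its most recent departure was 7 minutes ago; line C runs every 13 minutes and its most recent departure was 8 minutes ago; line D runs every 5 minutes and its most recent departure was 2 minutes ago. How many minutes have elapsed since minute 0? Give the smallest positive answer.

1217

The moduli are pairwise coprime; N = 4·11·13·5 = 2860.
N/4 = 715; 715 ≡ 3 (mod 4); 3·3 ≡ 1, so inverse 3.
N/11 = 260; 260 ≡ 7 (mod 11); 7·8 ≡ 1, so inverse 8.
N/13 = 220; 220 ≡ 12 (mod 13); 12·12 ≡ 1, so inverse 12.
N/5 = 572; 572 ≡ 2 (mod 5); 2·3 ≡ 1, so inverse 3.
t ≡ 1·715·3 + 7·260·8 + 8·220·12 + 2·572·3 = 41257.
41257 mod 2860 = 1217.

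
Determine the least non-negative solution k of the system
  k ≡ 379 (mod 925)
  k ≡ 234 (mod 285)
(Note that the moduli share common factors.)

2229

Combine the congruences pairwise.
gcd(925, 285) = 5 and 5 | (234 − 379), so the pair is consistent; merging gives k ≡ 2229 (mod 52725), where 52725 = lcm(925, 285).
The solution is unique modulo lcm(925, 285) = 52725.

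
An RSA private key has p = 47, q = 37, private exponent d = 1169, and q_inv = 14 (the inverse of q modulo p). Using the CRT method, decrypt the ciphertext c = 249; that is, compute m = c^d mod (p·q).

d_p = d mod (p−1) = 1169 mod 46 = 19; d_q = d mod (q−1) = 17.
m₁ = c^(d_p) mod p: c ≡ 14 (mod 47), and 14^19 mod 47 = 36.
m₂ = c^(d_q) mod q: c ≡ 27 (mod 37), and 27^17 mod 37 = 11.
h = q_inv·(m₁ − m₂) mod p = 14·(36 − 11) mod 47 = 21.
m = m₂ + h·q = 11 + 21·37 = 788.

788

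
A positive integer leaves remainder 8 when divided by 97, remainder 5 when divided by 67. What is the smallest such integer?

From x ≡ 8 (mod 97) write x = 8 + 97t. Substituting into x ≡ 5 (mod 67) gives 97t ≡ 64 (mod 67), and since 30⁻¹ ≡ 38 (mod 67), t ≡ 20. Hence x ≡ 8 + 97·20 = 1948 (mod 6499).

1948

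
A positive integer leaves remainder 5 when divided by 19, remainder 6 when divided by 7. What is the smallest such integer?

Combine the congruences pairwise.
From a ≡ 5 (mod 19) write a = 5 + 19t. Substituting into a ≡ 6 (mod 7) gives 19t ≡ 1 (mod 7), and since 5⁻¹ ≡ 3 (mod 7), t ≡ 3. Hence a ≡ 5 + 19·3 = 62 (mod 133).

62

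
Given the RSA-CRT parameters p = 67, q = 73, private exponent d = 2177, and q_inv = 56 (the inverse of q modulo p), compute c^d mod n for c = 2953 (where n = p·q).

d_p = d mod (p−1) = 2177 mod 66 = 65; d_q = d mod (q−1) = 17.
m₁ = c^(d_p) mod p: c ≡ 5 (mod 67), and 5^65 mod 67 = 27.
m₂ = c^(d_q) mod q: c ≡ 33 (mod 73), and 33^17 mod 73 = 34.
h = q_inv·(m₁ − m₂) mod p = 56·(27 − 34) mod 67 = 10.
m = m₂ + h·q = 34 + 10·73 = 764.

764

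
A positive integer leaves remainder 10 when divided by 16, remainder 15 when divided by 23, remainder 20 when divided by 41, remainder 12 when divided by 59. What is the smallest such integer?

From k ≡ 10 (mod 16) write k = 10 + 16t. Substituting into k ≡ 15 (mod 23) gives 16t ≡ 5 (mod 23), and since 16⁻¹ ≡ 13 (mod 23), t ≡ 19. Hence k ≡ 10 + 16·19 = 314 (mod 368).
From k ≡ 314 (mod 368) write k = 314 + 368t. Substituting into k ≡ 20 (mod 41) gives 368t ≡ 34 (mod 41), and since 40⁻¹ ≡ 40 (mod 41), t ≡ 7. Hence k ≡ 314 + 368·7 = 2890 (mod 15088).
From k ≡ 2890 (mod 15088) write k = 2890 + 15088t. Substituting into k ≡ 12 (mod 59) gives 15088t ≡ 13 (mod 59), and since 43⁻¹ ≡ 11 (mod 59), t ≡ 25. Hence k ≡ 2890 + 15088·25 = 380090 (mod 890192).

380090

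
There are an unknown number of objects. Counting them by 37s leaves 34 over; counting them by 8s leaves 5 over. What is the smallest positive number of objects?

From N ≡ 34 (mod 37) write N = 34 + 37t. Substituting into N ≡ 5 (mod 8) gives 37t ≡ 3 (mod 8), and since 5⁻¹ ≡ 5 (mod 8), t ≡ 7. Hence N ≡ 34 + 37·7 = 293 (mod 296).

293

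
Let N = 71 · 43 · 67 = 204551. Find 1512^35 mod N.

194397

Mod 71: 1512 ≡ 21; 21^35 ≡ 70 (mod 71).
Mod 43: 1512 ≡ 7; 7^35 ≡ 37 (mod 43).
Mod 67: 1512 ≡ 38; 38^35 ≡ 30 (mod 67).
Combine by CRT: x ≡ 70 (mod 71), x ≡ 37 (mod 43), x ≡ 30 (mod 67) ⇒ x ≡ 194397 (mod 204551).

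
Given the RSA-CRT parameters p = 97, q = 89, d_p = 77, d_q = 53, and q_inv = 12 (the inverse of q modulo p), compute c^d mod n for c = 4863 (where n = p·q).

7296

m₁ = c^(d_p) mod p: c ≡ 13 (mod 97), and 13^77 mod 97 = 21.
m₂ = c^(d_q) mod q: c ≡ 57 (mod 89), and 57^53 mod 89 = 87.
h = q_inv·(m₁ − m₂) mod p = 12·(21 − 87) mod 97 = 81.
m = m₂ + h·q = 87 + 81·89 = 7296.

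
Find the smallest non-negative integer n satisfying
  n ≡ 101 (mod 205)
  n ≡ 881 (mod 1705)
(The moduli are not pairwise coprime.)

50326

Combine the congruences pairwise.
gcd(205, 1705) = 5 and 5 | (881 − 101), so the pair is consistent; merging gives n ≡ 50326 (mod 69905), where 69905 = lcm(205, 1705).
The solution is unique modulo lcm(205, 1705) = 69905.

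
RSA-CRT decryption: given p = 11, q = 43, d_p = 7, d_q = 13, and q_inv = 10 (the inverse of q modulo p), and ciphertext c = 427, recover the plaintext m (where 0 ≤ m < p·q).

m₁ = c^(d_p) mod p: c ≡ 9 (mod 11), and 9^7 mod 11 = 4.
m₂ = c^(d_q) mod q: c ≡ 40 (mod 43), and 40^13 mod 43 = 31.
h = q_inv·(m₁ − m₂) mod p = 10·(4 − 31) mod 11 = 5.
m = m₂ + h·q = 31 + 5·43 = 246.

246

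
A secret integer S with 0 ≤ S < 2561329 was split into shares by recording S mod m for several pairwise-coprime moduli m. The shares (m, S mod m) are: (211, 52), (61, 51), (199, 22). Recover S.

1784057

Combine the congruences pairwise.
From S ≡ 52 (mod 211) write S = 52 + 211t. Substituting into S ≡ 51 (mod 61) gives 211t ≡ 60 (mod 61), and since 28⁻¹ ≡ 24 (mod 61), t ≡ 37. Hence S ≡ 52 + 211·37 = 7859 (mod 12871).
From S ≡ 7859 (mod 12871) write S = 7859 + 12871t. Substituting into S ≡ 22 (mod 199) gives 12871t ≡ 123 (mod 199), and since 135⁻¹ ≡ 171 (mod 199), t ≡ 138. Hence S ≡ 7859 + 12871·138 = 1784057 (mod 2561329).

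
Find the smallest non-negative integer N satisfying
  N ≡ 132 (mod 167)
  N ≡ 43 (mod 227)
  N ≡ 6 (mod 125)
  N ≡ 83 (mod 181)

742481631

The moduli are pairwise coprime; M = 167·227·125·181 = 857691125.
M/167 = 5135875; 5135875 ≡ 124 (mod 167); 124·66 ≡ 1, so inverse 66.
M/227 = 3778375; 3778375 ≡ 187 (mod 227); 187·17 ≡ 1, so inverse 17.
M/125 = 6861529; 6861529 ≡ 29 (mod 125); 29·69 ≡ 1, so inverse 69.
M/181 = 4738625; 4738625 ≡ 45 (mod 181); 45·177 ≡ 1, so inverse 177.
N ≡ 132·5135875·66 + 43·3778375·17 + 6·6861529·69 + 83·4738625·177 = 119961548006.
119961548006 mod 857691125 = 742481631.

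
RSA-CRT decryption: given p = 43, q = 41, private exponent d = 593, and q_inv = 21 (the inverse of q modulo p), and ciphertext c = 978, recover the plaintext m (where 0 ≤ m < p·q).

d_p = d mod (p−1) = 593 mod 42 = 5; d_q = d mod (q−1) = 33.
m₁ = c^(d_p) mod p: c ≡ 32 (mod 43), and 32^5 mod 43 = 27.
m₂ = c^(d_q) mod q: c ≡ 35 (mod 41), and 35^33 mod 41 = 24.
h = q_inv·(m₁ − m₂) mod p = 21·(27 − 24) mod 43 = 20.
m = m₂ + h·q = 24 + 20·41 = 844.

844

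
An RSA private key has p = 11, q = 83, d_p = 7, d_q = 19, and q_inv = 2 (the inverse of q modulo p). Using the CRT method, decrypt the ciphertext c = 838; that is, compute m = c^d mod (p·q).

117

m₁ = c^(d_p) mod p: c ≡ 2 (mod 11), and 2^7 mod 11 = 7.
m₂ = c^(d_q) mod q: c ≡ 8 (mod 83), and 8^19 mod 83 = 34.
h = q_inv·(m₁ − m₂) mod p = 2·(7 − 34) mod 11 = 1.
m = m₂ + h·q = 34 + 1·83 = 117.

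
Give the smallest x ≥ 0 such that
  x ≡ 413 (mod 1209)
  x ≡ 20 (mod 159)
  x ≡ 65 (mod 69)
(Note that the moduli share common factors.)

Combine the congruences pairwise.
gcd(1209, 159) = 3 and 3 | (20 − 413), so the pair is consistent; merging gives x ≡ 41519 (mod 64077), where 64077 = lcm(1209, 159).
gcd(64077, 69) = 3 and 3 | (65 − 41519), so the pair is consistent; merging gives x ≡ 554135 (mod 1473771), where 1473771 = lcm(64077, 69).
The solution is unique modulo lcm(1209, 159, 69) = 1473771.

554135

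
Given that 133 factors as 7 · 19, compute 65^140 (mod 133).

Mod 7: 65 ≡ 2; by Fermat, exponent reduces to 140 mod 6 = 2; 2^2 ≡ 4 (mod 7).
Mod 19: 65 ≡ 8; by Fermat, exponent reduces to 140 mod 18 = 14; 8^14 ≡ 7 (mod 19).
Combine by CRT: x ≡ 4 (mod 7), x ≡ 7 (mod 19) ⇒ x ≡ 102 (mod 133).

102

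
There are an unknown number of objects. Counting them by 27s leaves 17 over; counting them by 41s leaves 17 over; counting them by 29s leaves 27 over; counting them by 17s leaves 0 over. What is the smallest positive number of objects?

From N ≡ 17 (mod 27) write N = 17 + 27t. Substituting into N ≡ 17 (mod 41) gives 27t ≡ 0 (mod 41), and since 27⁻¹ ≡ 38 (mod 41), t ≡ 0. Hence N ≡ 17 + 27·0 = 17 (mod 1107).
From N ≡ 17 (mod 1107) write N = 17 + 1107t. Substituting into N ≡ 27 (mod 29) gives 1107t ≡ 10 (mod 29), and since 5⁻¹ ≡ 6 (mod 29), t ≡ 2. Hence N ≡ 17 + 1107·2 = 2231 (mod 32103).
From N ≡ 2231 (mod 32103) write N = 2231 + 32103t. Substituting into N ≡ 0 (mod 17) gives 32103t ≡ 13 (mod 17), and since 7⁻¹ ≡ 5 (mod 17), t ≡ 14. Hence N ≡ 2231 + 32103·14 = 451673 (mod 545751).

451673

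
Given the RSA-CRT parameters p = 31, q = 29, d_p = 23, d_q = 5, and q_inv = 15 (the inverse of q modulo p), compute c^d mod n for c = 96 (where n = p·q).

817

m₁ = c^(d_p) mod p: c ≡ 3 (mod 31), and 3^23 mod 31 = 11.
m₂ = c^(d_q) mod q: c ≡ 9 (mod 29), and 9^5 mod 29 = 5.
h = q_inv·(m₁ − m₂) mod p = 15·(11 − 5) mod 31 = 28.
m = m₂ + h·q = 5 + 28·29 = 817.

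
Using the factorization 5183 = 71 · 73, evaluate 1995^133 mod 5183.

Mod 71: 1995 ≡ 7; by Fermat, exponent reduces to 133 mod 70 = 63; 7^63 ≡ 66 (mod 71).
Mod 73: 1995 ≡ 24; by Fermat, exponent reduces to 133 mod 72 = 61; 24^61 ≡ 24 (mod 73).
Combine by CRT: x ≡ 66 (mod 71), x ≡ 24 (mod 73) ⇒ x ≡ 1557 (mod 5183).

1557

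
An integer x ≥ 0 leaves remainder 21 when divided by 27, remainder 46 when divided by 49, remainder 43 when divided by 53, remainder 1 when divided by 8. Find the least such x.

From x ≡ 21 (mod 27) write x = 21 + 27t. Substituting into x ≡ 46 (mod 49) gives 27t ≡ 25 (mod 49), and since 27⁻¹ ≡ 20 (mod 49), t ≡ 10. Hence x ≡ 21 + 27·10 = 291 (mod 1323).
From x ≡ 291 (mod 1323) write x = 291 + 1323t. Substituting into x ≡ 43 (mod 53) gives 1323t ≡ 17 (mod 53), and since 51⁻¹ ≡ 26 (mod 53), t ≡ 18. Hence x ≡ 291 + 1323·18 = 24105 (mod 70119).
From x ≡ 24105 (mod 70119) write x = 24105 + 70119t. Substituting into x ≡ 1 (mod 8) gives 70119t ≡ 0 (mod 8), and since 7⁻¹ ≡ 7 (mod 8), t ≡ 0. Hence x ≡ 24105 + 70119·0 = 24105 (mod 560952).

24105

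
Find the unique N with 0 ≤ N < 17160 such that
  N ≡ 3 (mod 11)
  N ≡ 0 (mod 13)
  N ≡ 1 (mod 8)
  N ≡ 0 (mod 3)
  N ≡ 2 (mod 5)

The moduli are pairwise coprime; M = 11·13·8·3·5 = 17160.
M/11 = 1560; 1560 ≡ 9 (mod 11); 9·5 ≡ 1, so inverse 5.
M/13 = 1320; 1320 ≡ 7 (mod 13); 7·2 ≡ 1, so inverse 2.
M/8 = 2145; 2145 ≡ 1 (mod 8), inverse 1.
M/3 = 5720; 5720 ≡ 2 (mod 3); 2·2 ≡ 1, so inverse 2.
M/5 = 3432; 3432 ≡ 2 (mod 5); 2·3 ≡ 1, so inverse 3.
N ≡ 3·1560·5 + 0·1320·2 + 1·2145·1 + 0·5720·2 + 2·3432·3 = 46137.
46137 mod 17160 = 11817.

11817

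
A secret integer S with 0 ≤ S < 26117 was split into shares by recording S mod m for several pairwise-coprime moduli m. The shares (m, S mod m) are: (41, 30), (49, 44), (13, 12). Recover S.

13519

From S ≡ 30 (mod 41) write S = 30 + 41t. Substituting into S ≡ 44 (mod 49) gives 41t ≡ 14 (mod 49), and since 41⁻¹ ≡ 6 (mod 49), t ≡ 35. Hence S ≡ 30 + 41·35 = 1465 (mod 2009).
From S ≡ 1465 (mod 2009) write S = 1465 + 2009t. Substituting into S ≡ 12 (mod 13) gives 2009t ≡ 3 (mod 13), and since 7⁻¹ ≡ 2 (mod 13), t ≡ 6. Hence S ≡ 1465 + 2009·6 = 13519 (mod 26117).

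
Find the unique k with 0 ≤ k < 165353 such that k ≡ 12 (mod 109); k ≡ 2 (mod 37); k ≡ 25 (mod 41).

The moduli are pairwise coprime; N = 109·37·41 = 165353.
N/109 = 1517; 1517 ≡ 100 (mod 109); 100·12 ≡ 1, so inverse 12.
N/37 = 4469; 4469 ≡ 29 (mod 37); 29·23 ≡ 1, so inverse 23.
N/41 = 4033; 4033 ≡ 15 (mod 41); 15·11 ≡ 1, so inverse 11.
k ≡ 12·1517·12 + 2·4469·23 + 25·4033·11 = 1533097.
1533097 mod 165353 = 44920.

44920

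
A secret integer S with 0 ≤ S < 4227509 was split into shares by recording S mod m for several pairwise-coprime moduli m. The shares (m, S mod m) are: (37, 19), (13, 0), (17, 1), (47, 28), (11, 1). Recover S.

3343561

From S ≡ 19 (mod 37) write S = 19 + 37t. Substituting into S ≡ 0 (mod 13) gives 37t ≡ 7 (mod 13), and since 11⁻¹ ≡ 6 (mod 13), t ≡ 3. Hence S ≡ 19 + 37·3 = 130 (mod 481).
From S ≡ 130 (mod 481) write S = 130 + 481t. Substituting into S ≡ 1 (mod 17) gives 481t ≡ 7 (mod 17), and since 5⁻¹ ≡ 7 (mod 17), t ≡ 15. Hence S ≡ 130 + 481·15 = 7345 (mod 8177).
From S ≡ 7345 (mod 8177) write S = 7345 + 8177t. Substituting into S ≡ 28 (mod 47) gives 8177t ≡ 15 (mod 47), and since 46⁻¹ ≡ 46 (mod 47), t ≡ 32. Hence S ≡ 7345 + 8177·32 = 269009 (mod 384319).
From S ≡ 269009 (mod 384319) write S = 269009 + 384319t. Substituting into S ≡ 1 (mod 11) gives 384319t ≡ 8 (mod 11), and since 1⁻¹ ≡ 1 (mod 11), t ≡ 8. Hence S ≡ 269009 + 384319·8 = 3343561 (mod 4227509).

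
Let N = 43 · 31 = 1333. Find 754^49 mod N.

49

Mod 43: 754 ≡ 23; by Fermat, exponent reduces to 49 mod 42 = 7; 23^7 ≡ 6 (mod 43).
Mod 31: 754 ≡ 10; by Fermat, exponent reduces to 49 mod 30 = 19; 10^19 ≡ 18 (mod 31).
Combine by CRT: x ≡ 6 (mod 43), x ≡ 18 (mod 31) ⇒ x ≡ 49 (mod 1333).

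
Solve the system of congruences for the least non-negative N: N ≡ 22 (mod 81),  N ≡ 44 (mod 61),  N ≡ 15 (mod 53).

207139

From N ≡ 22 (mod 81) write N = 22 + 81t. Substituting into N ≡ 44 (mod 61) gives 81t ≡ 22 (mod 61), and since 20⁻¹ ≡ 58 (mod 61), t ≡ 56. Hence N ≡ 22 + 81·56 = 4558 (mod 4941).
From N ≡ 4558 (mod 4941) write N = 4558 + 4941t. Substituting into N ≡ 15 (mod 53) gives 4941t ≡ 15 (mod 53), and since 12⁻¹ ≡ 31 (mod 53), t ≡ 41. Hence N ≡ 4558 + 4941·41 = 207139 (mod 261873).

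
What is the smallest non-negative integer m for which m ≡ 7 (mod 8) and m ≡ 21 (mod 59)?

375

From m ≡ 7 (mod 8) write m = 7 + 8t. Substituting into m ≡ 21 (mod 59) gives 8t ≡ 14 (mod 59), and since 8⁻¹ ≡ 37 (mod 59), t ≡ 46. Hence m ≡ 7 + 8·46 = 375 (mod 472).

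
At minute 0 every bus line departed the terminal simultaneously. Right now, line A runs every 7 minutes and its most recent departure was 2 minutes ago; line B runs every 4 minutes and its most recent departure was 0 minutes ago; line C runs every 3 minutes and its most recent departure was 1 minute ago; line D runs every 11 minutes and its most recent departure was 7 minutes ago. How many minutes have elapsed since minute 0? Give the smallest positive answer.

436

From t ≡ 2 (mod 7) write t = 2 + 7s. Substituting into t ≡ 0 (mod 4) gives 7s ≡ 2 (mod 4), and since 3⁻¹ ≡ 3 (mod 4), s ≡ 2. Hence t ≡ 2 + 7·2 = 16 (mod 28).
From t ≡ 16 (mod 28) write t = 16 + 28s. Substituting into t ≡ 1 (mod 3) gives 28s ≡ 0 (mod 3), and since 1⁻¹ ≡ 1 (mod 3), s ≡ 0. Hence t ≡ 16 + 28·0 = 16 (mod 84).
From t ≡ 16 (mod 84) write t = 16 + 84s. Substituting into t ≡ 7 (mod 11) gives 84s ≡ 2 (mod 11), and since 7⁻¹ ≡ 8 (mod 11), s ≡ 5. Hence t ≡ 16 + 84·5 = 436 (mod 924).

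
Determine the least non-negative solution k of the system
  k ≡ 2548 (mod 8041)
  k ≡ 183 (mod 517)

66876

Combine the congruences pairwise.
gcd(8041, 517) = 11 and 11 | (183 − 2548), so the pair is consistent; merging gives k ≡ 66876 (mod 377927), where 377927 = lcm(8041, 517).
The solution is unique modulo lcm(8041, 517) = 377927.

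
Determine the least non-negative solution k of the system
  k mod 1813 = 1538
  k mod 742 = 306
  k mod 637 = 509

Combine the congruences pairwise.
gcd(1813, 742) = 7 and 7 | (306 − 1538), so the pair is consistent; merging gives k ≡ 182838 (mod 192178), where 192178 = lcm(1813, 742).
gcd(192178, 637) = 49 and 49 | (509 − 182838), so the pair is consistent; merging gives k ≡ 951550 (mod 2498314), where 2498314 = lcm(192178, 637).
The solution is unique modulo lcm(1813, 742, 637) = 2498314.

951550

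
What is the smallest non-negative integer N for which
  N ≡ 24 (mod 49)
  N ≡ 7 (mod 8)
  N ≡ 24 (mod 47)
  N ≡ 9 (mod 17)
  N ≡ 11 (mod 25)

5824311

The moduli are pairwise coprime; M = 49·8·47·17·25 = 7830200.
M/49 = 159800; 159800 ≡ 11 (mod 49); 11·9 ≡ 1, so inverse 9.
M/8 = 978775; 978775 ≡ 7 (mod 8); 7·7 ≡ 1, so inverse 7.
M/47 = 166600; 166600 ≡ 32 (mod 47); 32·25 ≡ 1, so inverse 25.
M/17 = 460600; 460600 ≡ 2 (mod 17); 2·9 ≡ 1, so inverse 9.
M/25 = 313208; 313208 ≡ 8 (mod 25); 8·22 ≡ 1, so inverse 22.
N ≡ 24·159800·9 + 7·978775·7 + 24·166600·25 + 9·460600·9 + 11·313208·22 = 295541711.
295541711 mod 7830200 = 5824311.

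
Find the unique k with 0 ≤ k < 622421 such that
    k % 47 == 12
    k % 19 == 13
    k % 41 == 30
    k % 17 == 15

21350

The moduli are pairwise coprime; N = 47·19·41·17 = 622421.
N/47 = 13243; 13243 ≡ 36 (mod 47); 36·17 ≡ 1, so inverse 17.
N/19 = 32759; 32759 ≡ 3 (mod 19); 3·13 ≡ 1, so inverse 13.
N/41 = 15181; 15181 ≡ 11 (mod 41); 11·15 ≡ 1, so inverse 15.
N/17 = 36613; 36613 ≡ 12 (mod 17); 12·10 ≡ 1, so inverse 10.
k ≡ 12·13243·17 + 13·32759·13 + 30·15181·15 + 15·36613·10 = 20561243.
20561243 mod 622421 = 21350.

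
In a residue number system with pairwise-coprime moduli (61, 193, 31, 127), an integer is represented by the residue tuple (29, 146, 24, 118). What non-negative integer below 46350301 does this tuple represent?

10013179

From x ≡ 29 (mod 61) write x = 29 + 61t. Substituting into x ≡ 146 (mod 193) gives 61t ≡ 117 (mod 193), and since 61⁻¹ ≡ 19 (mod 193), t ≡ 100. Hence x ≡ 29 + 61·100 = 6129 (mod 11773).
From x ≡ 6129 (mod 11773) write x = 6129 + 11773t. Substituting into x ≡ 24 (mod 31) gives 11773t ≡ 2 (mod 31), and since 24⁻¹ ≡ 22 (mod 31), t ≡ 13. Hence x ≡ 6129 + 11773·13 = 159178 (mod 364963).
From x ≡ 159178 (mod 364963) write x = 159178 + 364963t. Substituting into x ≡ 118 (mod 127) gives 364963t ≡ 71 (mod 127), and since 92⁻¹ ≡ 29 (mod 127), t ≡ 27. Hence x ≡ 159178 + 364963·27 = 10013179 (mod 46350301).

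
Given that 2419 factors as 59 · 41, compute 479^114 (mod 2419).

Mod 59: 479 ≡ 7; by Fermat, exponent reduces to 114 mod 58 = 56; 7^56 ≡ 53 (mod 59).
Mod 41: 479 ≡ 28; by Fermat, exponent reduces to 114 mod 40 = 34; 28^34 ≡ 21 (mod 41).
Combine by CRT: x ≡ 53 (mod 59), x ≡ 21 (mod 41) ⇒ x ≡ 1292 (mod 2419).

1292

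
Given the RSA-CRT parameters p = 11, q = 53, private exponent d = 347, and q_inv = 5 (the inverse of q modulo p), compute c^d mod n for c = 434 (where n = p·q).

d_p = d mod (p−1) = 347 mod 10 = 7; d_q = d mod (q−1) = 35.
m₁ = c^(d_p) mod p: c ≡ 5 (mod 11), and 5^7 mod 11 = 3.
m₂ = c^(d_q) mod q: c ≡ 10 (mod 53), and 10^35 mod 53 = 28.
h = q_inv·(m₁ − m₂) mod p = 5·(3 − 28) mod 11 = 7.
m = m₂ + h·q = 28 + 7·53 = 399.

399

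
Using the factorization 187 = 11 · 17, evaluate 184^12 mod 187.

Mod 11: 184 ≡ 8; by Fermat, exponent reduces to 12 mod 10 = 2; 8^2 ≡ 9 (mod 11).
Mod 17: 184 ≡ 14; 14^12 ≡ 4 (mod 17).
Combine by CRT: x ≡ 9 (mod 11), x ≡ 4 (mod 17) ⇒ x ≡ 174 (mod 187).

174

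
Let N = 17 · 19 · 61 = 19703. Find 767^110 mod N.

353

Mod 17: 767 ≡ 2; by Fermat, exponent reduces to 110 mod 16 = 14; 2^14 ≡ 13 (mod 17).
Mod 19: 767 ≡ 7; by Fermat, exponent reduces to 110 mod 18 = 2; 7^2 ≡ 11 (mod 19).
Mod 61: 767 ≡ 35; by Fermat, exponent reduces to 110 mod 60 = 50; 35^50 ≡ 48 (mod 61).
Combine by CRT: x ≡ 13 (mod 17), x ≡ 11 (mod 19), x ≡ 48 (mod 61) ⇒ x ≡ 353 (mod 19703).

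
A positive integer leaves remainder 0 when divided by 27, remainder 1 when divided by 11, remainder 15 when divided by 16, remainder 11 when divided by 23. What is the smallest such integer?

From x ≡ 0 (mod 27) write x = 0 + 27t. Substituting into x ≡ 1 (mod 11) gives 27t ≡ 1 (mod 11), and since 5⁻¹ ≡ 9 (mod 11), t ≡ 9. Hence x ≡ 0 + 27·9 = 243 (mod 297).
From x ≡ 243 (mod 297) write x = 243 + 297t. Substituting into x ≡ 15 (mod 16) gives 297t ≡ 12 (mod 16), and since 9⁻¹ ≡ 9 (mod 16), t ≡ 12. Hence x ≡ 243 + 297·12 = 3807 (mod 4752).
From x ≡ 3807 (mod 4752) write x = 3807 + 4752t. Substituting into x ≡ 11 (mod 23) gives 4752t ≡ 22 (mod 23), and since 14⁻¹ ≡ 5 (mod 23), t ≡ 18. Hence x ≡ 3807 + 4752·18 = 89343 (mod 109296).

89343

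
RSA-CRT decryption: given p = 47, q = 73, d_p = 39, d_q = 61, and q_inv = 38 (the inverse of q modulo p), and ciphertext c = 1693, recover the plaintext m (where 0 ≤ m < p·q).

m₁ = c^(d_p) mod p: c ≡ 1 (mod 47), and 1^39 mod 47 = 1.
m₂ = c^(d_q) mod q: c ≡ 14 (mod 73), and 14^61 mod 73 = 53.
h = q_inv·(m₁ − m₂) mod p = 38·(1 − 53) mod 47 = 45.
m = m₂ + h·q = 53 + 45·73 = 3338.

3338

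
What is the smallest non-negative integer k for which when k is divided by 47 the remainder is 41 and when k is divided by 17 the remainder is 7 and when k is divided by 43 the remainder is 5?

1639

From k ≡ 41 (mod 47) write k = 41 + 47t. Substituting into k ≡ 7 (mod 17) gives 47t ≡ 0 (mod 17), and since 13⁻¹ ≡ 4 (mod 17), t ≡ 0. Hence k ≡ 41 + 47·0 = 41 (mod 799).
From k ≡ 41 (mod 799) write k = 41 + 799t. Substituting into k ≡ 5 (mod 43) gives 799t ≡ 7 (mod 43), and since 25⁻¹ ≡ 31 (mod 43), t ≡ 2. Hence k ≡ 41 + 799·2 = 1639 (mod 34357).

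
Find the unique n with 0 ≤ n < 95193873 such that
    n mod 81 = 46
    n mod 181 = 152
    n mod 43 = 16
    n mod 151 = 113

The moduli are pairwise coprime; M = 81·181·43·151 = 95193873.
M/81 = 1175233; 1175233 ≡ 4 (mod 81); 4·61 ≡ 1, so inverse 61.
M/181 = 525933; 525933 ≡ 128 (mod 181); 128·140 ≡ 1, so inverse 140.
M/43 = 2213811; 2213811 ≡ 42 (mod 43); 42·42 ≡ 1, so inverse 42.
M/151 = 630423; 630423 ≡ 149 (mod 151); 149·75 ≡ 1, so inverse 75.
n ≡ 46·1175233·61 + 152·525933·140 + 16·2213811·42 + 113·630423·75 = 21320073955.
21320073955 mod 95193873 = 91840276.

91840276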